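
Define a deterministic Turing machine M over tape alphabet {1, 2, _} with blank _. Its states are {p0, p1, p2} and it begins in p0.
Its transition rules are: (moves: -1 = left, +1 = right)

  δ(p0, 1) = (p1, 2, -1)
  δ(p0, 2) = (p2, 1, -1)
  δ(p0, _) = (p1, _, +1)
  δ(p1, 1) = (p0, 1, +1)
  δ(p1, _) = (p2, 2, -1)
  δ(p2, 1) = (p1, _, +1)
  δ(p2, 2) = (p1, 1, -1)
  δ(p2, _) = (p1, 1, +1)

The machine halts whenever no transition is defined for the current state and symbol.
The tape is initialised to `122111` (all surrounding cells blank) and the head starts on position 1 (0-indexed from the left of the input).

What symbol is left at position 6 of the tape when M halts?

state=p0 head=1 tape=1[2]2111__   (p0,2)→(p2,1,-1)
state=p2 head=0 tape=[1]12111__   (p2,1)→(p1,_,+1)
state=p1 head=1 tape=_[1]2111__   (p1,1)→(p0,1,+1)
state=p0 head=2 tape=_1[2]111__   (p0,2)→(p2,1,-1)
state=p2 head=1 tape=_[1]1111__   (p2,1)→(p1,_,+1)
state=p1 head=2 tape=__[1]111__   (p1,1)→(p0,1,+1)
state=p0 head=3 tape=__1[1]11__   (p0,1)→(p1,2,-1)
state=p1 head=2 tape=__[1]211__   (p1,1)→(p0,1,+1)
state=p0 head=3 tape=__1[2]11__   (p0,2)→(p2,1,-1)
state=p2 head=2 tape=__[1]111__   (p2,1)→(p1,_,+1)
state=p1 head=3 tape=___[1]11__   (p1,1)→(p0,1,+1)
state=p0 head=4 tape=___1[1]1__   (p0,1)→(p1,2,-1)
state=p1 head=3 tape=___[1]21__   (p1,1)→(p0,1,+1)
state=p0 head=4 tape=___1[2]1__   (p0,2)→(p2,1,-1)
state=p2 head=3 tape=___[1]11__   (p2,1)→(p1,_,+1)
state=p1 head=4 tape=____[1]1__   (p1,1)→(p0,1,+1)
state=p0 head=5 tape=____1[1]__   (p0,1)→(p1,2,-1)
state=p1 head=4 tape=____[1]2__   (p1,1)→(p0,1,+1)
state=p0 head=5 tape=____1[2]__   (p0,2)→(p2,1,-1)
state=p2 head=4 tape=____[1]1__   (p2,1)→(p1,_,+1)
state=p1 head=5 tape=_____[1]__   (p1,1)→(p0,1,+1)
state=p0 head=6 tape=_____1[_]_   (p0,_)→(p1,_,+1)
state=p1 head=7 tape=_____1_[_]   (p1,_)→(p2,2,-1)
state=p2 head=6 tape=_____1[_]2   (p2,_)→(p1,1,+1)
state=p1 head=7 tape=_____11[2]
Cell 6 holds 1 when M halts.

1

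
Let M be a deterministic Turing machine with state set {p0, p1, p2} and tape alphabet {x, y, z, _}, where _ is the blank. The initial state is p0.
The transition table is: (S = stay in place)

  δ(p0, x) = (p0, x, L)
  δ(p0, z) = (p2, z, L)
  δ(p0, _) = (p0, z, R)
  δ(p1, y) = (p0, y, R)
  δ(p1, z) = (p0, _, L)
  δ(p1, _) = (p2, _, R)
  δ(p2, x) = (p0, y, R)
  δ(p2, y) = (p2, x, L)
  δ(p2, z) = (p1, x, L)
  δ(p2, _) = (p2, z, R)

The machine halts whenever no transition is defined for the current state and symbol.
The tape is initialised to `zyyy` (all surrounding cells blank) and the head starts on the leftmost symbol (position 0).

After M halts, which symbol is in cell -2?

p0 | ____[z]yyy   read z → write z, move L, go to p2
p2 | ___[_]zyyy   read _ → write z, move R, go to p2
p2 | ___z[z]yyy   read z → write x, move L, go to p1
p1 | ___[z]xyyy   read z → write _, move L, go to p0
p0 | __[_]_xyyy   read _ → write z, move R, go to p0
p0 | __z[_]xyyy   read _ → write z, move R, go to p0
p0 | __zz[x]yyy   read x → write x, move L, go to p0
p0 | __z[z]xyyy   read z → write z, move L, go to p2
p2 | __[z]zxyyy   read z → write x, move L, go to p1
p1 | _[_]xzxyyy   read _ → write _, move R, go to p2
p2 | __[x]zxyyy   read x → write y, move R, go to p0
p0 | __y[z]xyyy   read z → write z, move L, go to p2
p2 | __[y]zxyyy   read y → write x, move L, go to p2
p2 | _[_]xzxyyy   read _ → write z, move R, go to p2
p2 | _z[x]zxyyy   read x → write y, move R, go to p0
p0 | _zy[z]xyyy   read z → write z, move L, go to p2
p2 | _z[y]zxyyy   read y → write x, move L, go to p2
p2 | _[z]xzxyyy   read z → write x, move L, go to p1
p1 | [_]xxzxyyy   read _ → write _, move R, go to p2
p2 | _[x]xzxyyy   read x → write y, move R, go to p0
p0 | _y[x]zxyyy   read x → write x, move L, go to p0
p0 | _[y]xzxyyy
Cell -2 holds x when M halts.

x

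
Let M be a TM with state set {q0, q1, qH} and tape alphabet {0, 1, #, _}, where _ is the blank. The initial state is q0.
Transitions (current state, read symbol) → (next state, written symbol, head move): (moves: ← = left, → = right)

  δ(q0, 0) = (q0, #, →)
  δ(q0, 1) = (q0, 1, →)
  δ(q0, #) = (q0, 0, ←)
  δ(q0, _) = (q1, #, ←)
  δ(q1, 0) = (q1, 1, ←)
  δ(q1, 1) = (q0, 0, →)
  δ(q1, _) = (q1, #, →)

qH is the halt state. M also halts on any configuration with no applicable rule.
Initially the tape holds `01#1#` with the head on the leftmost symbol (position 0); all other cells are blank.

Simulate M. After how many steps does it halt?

state=q0 head=0 tape=[0]1#1#_   (q0,0)→(q0,#,→)
state=q0 head=1 tape=#[1]#1#_   (q0,1)→(q0,1,→)
state=q0 head=2 tape=#1[#]1#_   (q0,#)→(q0,0,←)
state=q0 head=1 tape=#[1]01#_   (q0,1)→(q0,1,→)
state=q0 head=2 tape=#1[0]1#_   (q0,0)→(q0,#,→)
state=q0 head=3 tape=#1#[1]#_   (q0,1)→(q0,1,→)
state=q0 head=4 tape=#1#1[#]_   (q0,#)→(q0,0,←)
state=q0 head=3 tape=#1#[1]0_   (q0,1)→(q0,1,→)
state=q0 head=4 tape=#1#1[0]_   (q0,0)→(q0,#,→)
state=q0 head=5 tape=#1#1#[_]   (q0,_)→(q1,#,←)
state=q1 head=4 tape=#1#1[#]#
M halts after 10 transitions.

10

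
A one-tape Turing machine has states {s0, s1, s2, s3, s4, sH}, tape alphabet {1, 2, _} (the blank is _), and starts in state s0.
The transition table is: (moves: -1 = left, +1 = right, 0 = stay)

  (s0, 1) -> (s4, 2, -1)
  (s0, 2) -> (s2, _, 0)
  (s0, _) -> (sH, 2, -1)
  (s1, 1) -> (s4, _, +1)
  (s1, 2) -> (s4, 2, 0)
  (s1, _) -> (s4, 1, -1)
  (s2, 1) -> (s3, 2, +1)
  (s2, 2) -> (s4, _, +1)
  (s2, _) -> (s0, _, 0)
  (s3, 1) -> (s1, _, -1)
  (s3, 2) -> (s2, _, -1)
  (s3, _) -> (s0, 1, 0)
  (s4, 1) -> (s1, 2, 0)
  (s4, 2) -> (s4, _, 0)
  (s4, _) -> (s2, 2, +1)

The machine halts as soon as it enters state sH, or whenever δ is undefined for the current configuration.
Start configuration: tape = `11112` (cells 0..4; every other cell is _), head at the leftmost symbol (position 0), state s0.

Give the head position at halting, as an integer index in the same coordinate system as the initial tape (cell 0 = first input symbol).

2

state=s0 head=0 tape=_[1]1112   (s0,1)→(s4,2,-1)
state=s4 head=-1 tape=[_]21112   (s4,_)→(s2,2,+1)
state=s2 head=0 tape=2[2]1112   (s2,2)→(s4,_,+1)
state=s4 head=1 tape=2_[1]112   (s4,1)→(s1,2,0)
state=s1 head=1 tape=2_[2]112   (s1,2)→(s4,2,0)
state=s4 head=1 tape=2_[2]112   (s4,2)→(s4,_,0)
state=s4 head=1 tape=2_[_]112   (s4,_)→(s2,2,+1)
state=s2 head=2 tape=2_2[1]12   (s2,1)→(s3,2,+1)
state=s3 head=3 tape=2_22[1]2   (s3,1)→(s1,_,-1)
state=s1 head=2 tape=2_2[2]_2   (s1,2)→(s4,2,0)
state=s4 head=2 tape=2_2[2]_2   (s4,2)→(s4,_,0)
state=s4 head=2 tape=2_2[_]_2   (s4,_)→(s2,2,+1)
state=s2 head=3 tape=2_22[_]2   (s2,_)→(s0,_,0)
state=s0 head=3 tape=2_22[_]2   (s0,_)→(sH,2,-1)
state=sH head=2 tape=2_2[2]22
At halt the head is at cell 2.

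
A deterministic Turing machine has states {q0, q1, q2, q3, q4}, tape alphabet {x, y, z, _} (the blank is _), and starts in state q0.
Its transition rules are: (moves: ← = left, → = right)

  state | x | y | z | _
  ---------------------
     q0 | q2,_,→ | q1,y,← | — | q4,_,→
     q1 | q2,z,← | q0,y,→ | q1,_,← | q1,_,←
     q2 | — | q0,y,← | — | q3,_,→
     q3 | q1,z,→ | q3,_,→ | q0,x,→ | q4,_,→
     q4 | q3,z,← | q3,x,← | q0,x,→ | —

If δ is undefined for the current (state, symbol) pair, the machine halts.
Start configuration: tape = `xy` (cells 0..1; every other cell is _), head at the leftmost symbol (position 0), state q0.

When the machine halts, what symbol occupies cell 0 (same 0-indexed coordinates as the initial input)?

q0 | [x]y__   read x → write _, move →, go to q2
q2 | _[y]__   read y → write y, move ←, go to q0
q0 | [_]y__   read _ → write _, move →, go to q4
q4 | _[y]__   read y → write x, move ←, go to q3
q3 | [_]x__   read _ → write _, move →, go to q4
q4 | _[x]__   read x → write z, move ←, go to q3
q3 | [_]z__   read _ → write _, move →, go to q4
q4 | _[z]__   read z → write x, move →, go to q0
q0 | _x[_]_   read _ → write _, move →, go to q4
q4 | _x_[_]
Cell 0 holds _ when M halts.

_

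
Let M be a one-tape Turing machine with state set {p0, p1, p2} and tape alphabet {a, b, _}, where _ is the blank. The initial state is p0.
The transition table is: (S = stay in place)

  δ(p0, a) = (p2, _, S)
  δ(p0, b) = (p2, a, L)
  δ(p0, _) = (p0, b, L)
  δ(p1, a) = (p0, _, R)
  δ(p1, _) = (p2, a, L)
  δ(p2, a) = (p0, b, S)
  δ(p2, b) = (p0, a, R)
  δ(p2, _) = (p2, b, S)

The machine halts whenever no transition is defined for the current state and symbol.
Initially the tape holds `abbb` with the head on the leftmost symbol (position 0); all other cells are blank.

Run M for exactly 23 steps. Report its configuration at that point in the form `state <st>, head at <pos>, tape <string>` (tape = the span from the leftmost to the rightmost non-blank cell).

state p0, head at -1, tape aaaaab

state=p0 head=0 tape=__[a]bbb   (p0,a)→(p2,_,S)
state=p2 head=0 tape=__[_]bbb   (p2,_)→(p2,b,S)
state=p2 head=0 tape=__[b]bbb   (p2,b)→(p0,a,R)
state=p0 head=1 tape=__a[b]bb   (p0,b)→(p2,a,L)
state=p2 head=0 tape=__[a]abb   (p2,a)→(p0,b,S)
state=p0 head=0 tape=__[b]abb   (p0,b)→(p2,a,L)
state=p2 head=-1 tape=_[_]aabb   (p2,_)→(p2,b,S)
state=p2 head=-1 tape=_[b]aabb   (p2,b)→(p0,a,R)
state=p0 head=0 tape=_a[a]abb   (p0,a)→(p2,_,S)
state=p2 head=0 tape=_a[_]abb   (p2,_)→(p2,b,S)
state=p2 head=0 tape=_a[b]abb   (p2,b)→(p0,a,R)
state=p0 head=1 tape=_aa[a]bb   (p0,a)→(p2,_,S)
state=p2 head=1 tape=_aa[_]bb   (p2,_)→(p2,b,S)
state=p2 head=1 tape=_aa[b]bb   (p2,b)→(p0,a,R)
state=p0 head=2 tape=_aaa[b]b   (p0,b)→(p2,a,L)
state=p2 head=1 tape=_aa[a]ab   (p2,a)→(p0,b,S)
state=p0 head=1 tape=_aa[b]ab   (p0,b)→(p2,a,L)
state=p2 head=0 tape=_a[a]aab   (p2,a)→(p0,b,S)
state=p0 head=0 tape=_a[b]aab   (p0,b)→(p2,a,L)
state=p2 head=-1 tape=_[a]aaab   (p2,a)→(p0,b,S)
state=p0 head=-1 tape=_[b]aaab   (p0,b)→(p2,a,L)
state=p2 head=-2 tape=[_]aaaab   (p2,_)→(p2,b,S)
state=p2 head=-2 tape=[b]aaaab   (p2,b)→(p0,a,R)
state=p0 head=-1 tape=a[a]aaab
After 23 steps: state p0, head at -1, tape aaaaab.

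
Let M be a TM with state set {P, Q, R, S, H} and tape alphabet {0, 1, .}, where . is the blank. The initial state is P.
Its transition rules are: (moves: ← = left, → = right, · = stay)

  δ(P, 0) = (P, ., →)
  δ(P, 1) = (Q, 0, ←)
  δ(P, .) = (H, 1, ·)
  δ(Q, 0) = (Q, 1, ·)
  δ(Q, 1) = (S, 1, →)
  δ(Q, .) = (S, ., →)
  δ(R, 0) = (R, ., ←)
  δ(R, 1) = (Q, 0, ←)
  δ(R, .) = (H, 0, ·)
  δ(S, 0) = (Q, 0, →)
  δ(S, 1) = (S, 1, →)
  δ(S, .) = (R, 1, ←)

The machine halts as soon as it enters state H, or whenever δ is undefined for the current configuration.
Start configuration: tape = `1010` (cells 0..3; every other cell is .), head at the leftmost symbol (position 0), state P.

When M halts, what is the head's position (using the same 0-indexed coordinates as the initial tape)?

state=P head=0 tape=.[1]010..   (P,1)→(Q,0,←)
state=Q head=-1 tape=[.]0010..   (Q,.)→(S,.,→)
state=S head=0 tape=.[0]010..   (S,0)→(Q,0,→)
state=Q head=1 tape=.0[0]10..   (Q,0)→(Q,1,·)
state=Q head=1 tape=.0[1]10..   (Q,1)→(S,1,→)
state=S head=2 tape=.01[1]0..   (S,1)→(S,1,→)
state=S head=3 tape=.011[0]..   (S,0)→(Q,0,→)
state=Q head=4 tape=.0110[.].   (Q,.)→(S,.,→)
state=S head=5 tape=.0110.[.]   (S,.)→(R,1,←)
state=R head=4 tape=.0110[.]1   (R,.)→(H,0,·)
state=H head=4 tape=.0110[0]1
At halt the head is at cell 4.

4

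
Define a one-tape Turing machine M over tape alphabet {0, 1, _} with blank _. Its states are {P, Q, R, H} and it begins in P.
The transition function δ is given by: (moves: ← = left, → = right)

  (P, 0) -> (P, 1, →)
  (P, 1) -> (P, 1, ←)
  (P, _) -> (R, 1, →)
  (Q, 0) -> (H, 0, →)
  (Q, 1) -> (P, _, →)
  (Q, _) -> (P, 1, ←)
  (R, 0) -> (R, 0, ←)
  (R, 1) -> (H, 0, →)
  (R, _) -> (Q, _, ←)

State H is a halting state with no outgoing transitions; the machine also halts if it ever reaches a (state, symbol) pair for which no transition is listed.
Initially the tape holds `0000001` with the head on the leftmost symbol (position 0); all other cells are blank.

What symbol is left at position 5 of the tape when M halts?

1

state=P head=0 tape=_[0]000001   (P,0)→(P,1,→)
state=P head=1 tape=_1[0]00001   (P,0)→(P,1,→)
state=P head=2 tape=_11[0]0001   (P,0)→(P,1,→)
state=P head=3 tape=_111[0]001   (P,0)→(P,1,→)
state=P head=4 tape=_1111[0]01   (P,0)→(P,1,→)
state=P head=5 tape=_11111[0]1   (P,0)→(P,1,→)
state=P head=6 tape=_111111[1]   (P,1)→(P,1,←)
state=P head=5 tape=_11111[1]1   (P,1)→(P,1,←)
state=P head=4 tape=_1111[1]11   (P,1)→(P,1,←)
state=P head=3 tape=_111[1]111   (P,1)→(P,1,←)
state=P head=2 tape=_11[1]1111   (P,1)→(P,1,←)
state=P head=1 tape=_1[1]11111   (P,1)→(P,1,←)
state=P head=0 tape=_[1]111111   (P,1)→(P,1,←)
state=P head=-1 tape=[_]1111111   (P,_)→(R,1,→)
state=R head=0 tape=1[1]111111   (R,1)→(H,0,→)
state=H head=1 tape=10[1]11111
Cell 5 holds 1 when M halts.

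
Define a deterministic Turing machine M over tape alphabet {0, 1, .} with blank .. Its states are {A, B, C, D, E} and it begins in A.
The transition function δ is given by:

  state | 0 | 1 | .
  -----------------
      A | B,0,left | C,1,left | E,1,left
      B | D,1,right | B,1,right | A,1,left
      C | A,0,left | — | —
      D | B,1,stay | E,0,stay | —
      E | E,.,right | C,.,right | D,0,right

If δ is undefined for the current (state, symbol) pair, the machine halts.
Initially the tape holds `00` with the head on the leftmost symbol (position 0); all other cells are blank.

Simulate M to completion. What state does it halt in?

state=A head=0 tape=...[0]0..   (A,0)→(B,0,left)
state=B head=-1 tape=..[.]00..   (B,.)→(A,1,left)
state=A head=-2 tape=.[.]100..   (A,.)→(E,1,left)
state=E head=-3 tape=[.]1100..   (E,.)→(D,0,right)
state=D head=-2 tape=0[1]100..   (D,1)→(E,0,stay)
state=E head=-2 tape=0[0]100..   (E,0)→(E,.,right)
state=E head=-1 tape=0.[1]00..   (E,1)→(C,.,right)
state=C head=0 tape=0..[0]0..   (C,0)→(A,0,left)
state=A head=-1 tape=0.[.]00..   (A,.)→(E,1,left)
state=E head=-2 tape=0[.]100..   (E,.)→(D,0,right)
state=D head=-1 tape=00[1]00..   (D,1)→(E,0,stay)
state=E head=-1 tape=00[0]00..   (E,0)→(E,.,right)
state=E head=0 tape=00.[0]0..   (E,0)→(E,.,right)
state=E head=1 tape=00..[0]..   (E,0)→(E,.,right)
state=E head=2 tape=00...[.].   (E,.)→(D,0,right)
state=D head=3 tape=00...0[.]
No transition is defined for (D, .); M halts in state D.

D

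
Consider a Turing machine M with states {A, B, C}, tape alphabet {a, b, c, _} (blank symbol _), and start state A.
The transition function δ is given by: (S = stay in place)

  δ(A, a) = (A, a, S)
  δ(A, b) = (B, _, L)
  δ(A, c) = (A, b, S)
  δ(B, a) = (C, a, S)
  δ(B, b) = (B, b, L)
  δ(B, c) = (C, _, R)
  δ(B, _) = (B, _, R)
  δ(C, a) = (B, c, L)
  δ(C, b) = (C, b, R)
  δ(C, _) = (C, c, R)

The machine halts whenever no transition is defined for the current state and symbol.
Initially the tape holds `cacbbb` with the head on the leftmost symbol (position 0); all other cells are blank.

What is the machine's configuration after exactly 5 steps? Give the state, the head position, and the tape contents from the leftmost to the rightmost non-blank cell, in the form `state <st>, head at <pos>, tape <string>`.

state C, head at 1, tape acbbb

state=A head=0 tape=_[c]acbbb   (A,c)→(A,b,S)
state=A head=0 tape=_[b]acbbb   (A,b)→(B,_,L)
state=B head=-1 tape=[_]_acbbb   (B,_)→(B,_,R)
state=B head=0 tape=_[_]acbbb   (B,_)→(B,_,R)
state=B head=1 tape=__[a]cbbb   (B,a)→(C,a,S)
state=C head=1 tape=__[a]cbbb
After 5 steps: state C, head at 1, tape acbbb.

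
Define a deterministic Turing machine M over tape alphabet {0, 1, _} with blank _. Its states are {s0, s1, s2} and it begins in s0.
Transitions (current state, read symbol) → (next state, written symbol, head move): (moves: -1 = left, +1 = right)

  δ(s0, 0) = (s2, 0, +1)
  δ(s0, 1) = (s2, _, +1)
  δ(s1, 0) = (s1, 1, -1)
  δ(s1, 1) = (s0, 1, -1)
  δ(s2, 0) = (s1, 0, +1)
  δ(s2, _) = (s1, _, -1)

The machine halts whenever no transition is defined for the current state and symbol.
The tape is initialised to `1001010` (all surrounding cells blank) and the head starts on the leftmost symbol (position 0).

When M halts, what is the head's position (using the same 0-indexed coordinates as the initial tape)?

0

state=s0 head=0 tape=[1]001010   (s0,1)→(s2,_,+1)
state=s2 head=1 tape=_[0]01010   (s2,0)→(s1,0,+1)
state=s1 head=2 tape=_0[0]1010   (s1,0)→(s1,1,-1)
state=s1 head=1 tape=_[0]11010   (s1,0)→(s1,1,-1)
state=s1 head=0 tape=[_]111010
At halt the head is at cell 0.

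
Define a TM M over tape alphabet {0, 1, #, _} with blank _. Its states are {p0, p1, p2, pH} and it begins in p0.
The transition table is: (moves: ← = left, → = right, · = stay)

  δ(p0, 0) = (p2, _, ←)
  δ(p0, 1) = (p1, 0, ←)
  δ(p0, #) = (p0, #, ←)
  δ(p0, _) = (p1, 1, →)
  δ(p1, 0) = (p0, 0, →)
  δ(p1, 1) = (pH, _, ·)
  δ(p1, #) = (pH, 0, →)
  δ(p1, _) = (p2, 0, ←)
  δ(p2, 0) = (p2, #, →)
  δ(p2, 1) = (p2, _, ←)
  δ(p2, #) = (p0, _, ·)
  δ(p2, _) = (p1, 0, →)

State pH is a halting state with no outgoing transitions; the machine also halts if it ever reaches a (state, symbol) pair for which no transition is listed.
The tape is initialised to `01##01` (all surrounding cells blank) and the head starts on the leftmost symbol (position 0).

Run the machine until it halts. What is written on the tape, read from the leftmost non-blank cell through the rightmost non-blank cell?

state=p0 head=0 tape=__[0]1##01   (p0,0)→(p2,_,←)
state=p2 head=-1 tape=_[_]_1##01   (p2,_)→(p1,0,→)
state=p1 head=0 tape=_0[_]1##01   (p1,_)→(p2,0,←)
state=p2 head=-1 tape=_[0]01##01   (p2,0)→(p2,#,→)
state=p2 head=0 tape=_#[0]1##01   (p2,0)→(p2,#,→)
state=p2 head=1 tape=_##[1]##01   (p2,1)→(p2,_,←)
state=p2 head=0 tape=_#[#]_##01   (p2,#)→(p0,_,·)
state=p0 head=0 tape=_#[_]_##01   (p0,_)→(p1,1,→)
state=p1 head=1 tape=_#1[_]##01   (p1,_)→(p2,0,←)
state=p2 head=0 tape=_#[1]0##01   (p2,1)→(p2,_,←)
state=p2 head=-1 tape=_[#]_0##01   (p2,#)→(p0,_,·)
state=p0 head=-1 tape=_[_]_0##01   (p0,_)→(p1,1,→)
state=p1 head=0 tape=_1[_]0##01   (p1,_)→(p2,0,←)
state=p2 head=-1 tape=_[1]00##01   (p2,1)→(p2,_,←)
state=p2 head=-2 tape=[_]_00##01   (p2,_)→(p1,0,→)
state=p1 head=-1 tape=0[_]00##01   (p1,_)→(p2,0,←)
state=p2 head=-2 tape=[0]000##01   (p2,0)→(p2,#,→)
state=p2 head=-1 tape=#[0]00##01   (p2,0)→(p2,#,→)
state=p2 head=0 tape=##[0]0##01   (p2,0)→(p2,#,→)
state=p2 head=1 tape=###[0]##01   (p2,0)→(p2,#,→)
state=p2 head=2 tape=####[#]#01   (p2,#)→(p0,_,·)
state=p0 head=2 tape=####[_]#01   (p0,_)→(p1,1,→)
state=p1 head=3 tape=####1[#]01   (p1,#)→(pH,0,→)
state=pH head=4 tape=####10[0]1
The non-blank tape span at halt is ####1001.

####1001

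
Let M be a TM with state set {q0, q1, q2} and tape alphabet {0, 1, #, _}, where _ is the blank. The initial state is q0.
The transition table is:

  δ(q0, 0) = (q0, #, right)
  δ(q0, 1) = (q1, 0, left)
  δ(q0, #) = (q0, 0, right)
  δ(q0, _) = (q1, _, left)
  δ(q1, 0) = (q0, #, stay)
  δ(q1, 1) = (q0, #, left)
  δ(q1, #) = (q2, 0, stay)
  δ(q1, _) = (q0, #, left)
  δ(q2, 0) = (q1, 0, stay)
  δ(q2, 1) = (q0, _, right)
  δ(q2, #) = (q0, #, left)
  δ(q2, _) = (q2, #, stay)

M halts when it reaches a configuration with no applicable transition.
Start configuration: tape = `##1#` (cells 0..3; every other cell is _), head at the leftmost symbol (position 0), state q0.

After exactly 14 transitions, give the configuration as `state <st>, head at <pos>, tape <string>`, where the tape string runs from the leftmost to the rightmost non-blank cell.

q0 | [#]#1#_   read # → write 0, move right, go to q0
q0 | 0[#]1#_   read # → write 0, move right, go to q0
q0 | 00[1]#_   read 1 → write 0, move left, go to q1
q1 | 0[0]0#_   read 0 → write #, move stay, go to q0
q0 | 0[#]0#_   read # → write 0, move right, go to q0
q0 | 00[0]#_   read 0 → write #, move right, go to q0
q0 | 00#[#]_   read # → write 0, move right, go to q0
q0 | 00#0[_]   read _ → write _, move left, go to q1
q1 | 00#[0]_   read 0 → write #, move stay, go to q0
q0 | 00#[#]_   read # → write 0, move right, go to q0
q0 | 00#0[_]   read _ → write _, move left, go to q1
q1 | 00#[0]_   read 0 → write #, move stay, go to q0
q0 | 00#[#]_   read # → write 0, move right, go to q0
q0 | 00#0[_]   read _ → write _, move left, go to q1
q1 | 00#[0]_
After 14 steps: state q1, head at 3, tape 00#0.

state q1, head at 3, tape 00#0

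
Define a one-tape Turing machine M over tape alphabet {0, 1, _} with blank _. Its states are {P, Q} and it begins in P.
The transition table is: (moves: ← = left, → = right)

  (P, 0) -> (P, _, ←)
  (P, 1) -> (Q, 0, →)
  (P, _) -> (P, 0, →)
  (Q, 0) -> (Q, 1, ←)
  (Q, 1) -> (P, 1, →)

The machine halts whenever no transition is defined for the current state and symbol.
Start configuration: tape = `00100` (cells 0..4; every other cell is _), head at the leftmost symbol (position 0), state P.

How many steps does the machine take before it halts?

17

state=P head=0 tape=___[0]0100   (P,0)→(P,_,←)
state=P head=-1 tape=__[_]_0100   (P,_)→(P,0,→)
state=P head=0 tape=__0[_]0100   (P,_)→(P,0,→)
state=P head=1 tape=__00[0]100   (P,0)→(P,_,←)
state=P head=0 tape=__0[0]_100   (P,0)→(P,_,←)
state=P head=-1 tape=__[0]__100   (P,0)→(P,_,←)
state=P head=-2 tape=_[_]___100   (P,_)→(P,0,→)
state=P head=-1 tape=_0[_]__100   (P,_)→(P,0,→)
state=P head=0 tape=_00[_]_100   (P,_)→(P,0,→)
state=P head=1 tape=_000[_]100   (P,_)→(P,0,→)
state=P head=2 tape=_0000[1]00   (P,1)→(Q,0,→)
state=Q head=3 tape=_00000[0]0   (Q,0)→(Q,1,←)
state=Q head=2 tape=_0000[0]10   (Q,0)→(Q,1,←)
state=Q head=1 tape=_000[0]110   (Q,0)→(Q,1,←)
state=Q head=0 tape=_00[0]1110   (Q,0)→(Q,1,←)
state=Q head=-1 tape=_0[0]11110   (Q,0)→(Q,1,←)
state=Q head=-2 tape=_[0]111110   (Q,0)→(Q,1,←)
state=Q head=-3 tape=[_]1111110
M halts after 17 transitions.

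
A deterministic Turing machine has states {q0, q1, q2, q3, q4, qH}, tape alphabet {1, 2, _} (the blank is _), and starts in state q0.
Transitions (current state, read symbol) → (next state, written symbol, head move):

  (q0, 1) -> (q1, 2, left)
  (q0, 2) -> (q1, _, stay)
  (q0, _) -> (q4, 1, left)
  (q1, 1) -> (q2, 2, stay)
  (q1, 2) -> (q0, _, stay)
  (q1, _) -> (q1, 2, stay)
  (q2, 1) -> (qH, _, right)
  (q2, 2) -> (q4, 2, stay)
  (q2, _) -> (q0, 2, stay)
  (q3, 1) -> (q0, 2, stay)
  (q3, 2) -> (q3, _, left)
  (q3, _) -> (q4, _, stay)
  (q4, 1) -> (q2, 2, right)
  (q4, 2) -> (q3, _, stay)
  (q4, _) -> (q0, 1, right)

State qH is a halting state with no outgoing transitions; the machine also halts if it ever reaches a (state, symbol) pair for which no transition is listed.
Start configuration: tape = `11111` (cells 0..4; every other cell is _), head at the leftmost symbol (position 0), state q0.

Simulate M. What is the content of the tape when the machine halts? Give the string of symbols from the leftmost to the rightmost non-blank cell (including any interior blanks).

state=q0 head=0 tape=__[1]1111   (q0,1)→(q1,2,left)
state=q1 head=-1 tape=_[_]21111   (q1,_)→(q1,2,stay)
state=q1 head=-1 tape=_[2]21111   (q1,2)→(q0,_,stay)
state=q0 head=-1 tape=_[_]21111   (q0,_)→(q4,1,left)
state=q4 head=-2 tape=[_]121111   (q4,_)→(q0,1,right)
state=q0 head=-1 tape=1[1]21111   (q0,1)→(q1,2,left)
state=q1 head=-2 tape=[1]221111   (q1,1)→(q2,2,stay)
state=q2 head=-2 tape=[2]221111   (q2,2)→(q4,2,stay)
state=q4 head=-2 tape=[2]221111   (q4,2)→(q3,_,stay)
state=q3 head=-2 tape=[_]221111   (q3,_)→(q4,_,stay)
state=q4 head=-2 tape=[_]221111   (q4,_)→(q0,1,right)
state=q0 head=-1 tape=1[2]21111   (q0,2)→(q1,_,stay)
state=q1 head=-1 tape=1[_]21111   (q1,_)→(q1,2,stay)
state=q1 head=-1 tape=1[2]21111   (q1,2)→(q0,_,stay)
state=q0 head=-1 tape=1[_]21111   (q0,_)→(q4,1,left)
state=q4 head=-2 tape=[1]121111   (q4,1)→(q2,2,right)
state=q2 head=-1 tape=2[1]21111   (q2,1)→(qH,_,right)
state=qH head=0 tape=2_[2]1111
The non-blank tape span at halt is 2_21111.

2_21111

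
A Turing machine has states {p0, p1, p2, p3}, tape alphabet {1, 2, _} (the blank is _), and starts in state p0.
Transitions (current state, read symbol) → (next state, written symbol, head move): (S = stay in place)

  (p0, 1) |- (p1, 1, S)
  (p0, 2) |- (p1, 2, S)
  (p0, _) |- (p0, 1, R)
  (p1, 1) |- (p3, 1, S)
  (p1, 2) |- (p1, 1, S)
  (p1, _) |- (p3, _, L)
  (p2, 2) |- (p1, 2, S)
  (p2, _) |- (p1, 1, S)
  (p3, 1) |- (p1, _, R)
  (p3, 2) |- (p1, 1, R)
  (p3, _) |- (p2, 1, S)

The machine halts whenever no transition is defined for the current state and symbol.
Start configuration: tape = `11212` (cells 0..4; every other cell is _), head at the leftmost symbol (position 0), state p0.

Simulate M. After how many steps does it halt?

state=p0 head=0 tape=[1]1212_   (p0,1)→(p1,1,S)
state=p1 head=0 tape=[1]1212_   (p1,1)→(p3,1,S)
state=p3 head=0 tape=[1]1212_   (p3,1)→(p1,_,R)
state=p1 head=1 tape=_[1]212_   (p1,1)→(p3,1,S)
state=p3 head=1 tape=_[1]212_   (p3,1)→(p1,_,R)
state=p1 head=2 tape=__[2]12_   (p1,2)→(p1,1,S)
state=p1 head=2 tape=__[1]12_   (p1,1)→(p3,1,S)
state=p3 head=2 tape=__[1]12_   (p3,1)→(p1,_,R)
state=p1 head=3 tape=___[1]2_   (p1,1)→(p3,1,S)
state=p3 head=3 tape=___[1]2_   (p3,1)→(p1,_,R)
state=p1 head=4 tape=____[2]_   (p1,2)→(p1,1,S)
state=p1 head=4 tape=____[1]_   (p1,1)→(p3,1,S)
state=p3 head=4 tape=____[1]_   (p3,1)→(p1,_,R)
state=p1 head=5 tape=_____[_]   (p1,_)→(p3,_,L)
state=p3 head=4 tape=____[_]_   (p3,_)→(p2,1,S)
state=p2 head=4 tape=____[1]_
M halts after 15 transitions.

15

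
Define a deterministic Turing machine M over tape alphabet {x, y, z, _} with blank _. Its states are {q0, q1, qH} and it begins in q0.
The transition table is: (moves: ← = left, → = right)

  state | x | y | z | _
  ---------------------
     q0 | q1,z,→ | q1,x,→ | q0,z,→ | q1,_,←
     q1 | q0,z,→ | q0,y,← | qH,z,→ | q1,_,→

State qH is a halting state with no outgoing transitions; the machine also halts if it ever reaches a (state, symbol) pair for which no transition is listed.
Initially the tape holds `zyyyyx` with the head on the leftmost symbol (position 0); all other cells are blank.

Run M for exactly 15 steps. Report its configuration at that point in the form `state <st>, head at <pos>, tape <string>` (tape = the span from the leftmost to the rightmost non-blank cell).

state=q0 head=0 tape=[z]yyyyx   (q0,z)→(q0,z,→)
state=q0 head=1 tape=z[y]yyyx   (q0,y)→(q1,x,→)
state=q1 head=2 tape=zx[y]yyx   (q1,y)→(q0,y,←)
state=q0 head=1 tape=z[x]yyyx   (q0,x)→(q1,z,→)
state=q1 head=2 tape=zz[y]yyx   (q1,y)→(q0,y,←)
state=q0 head=1 tape=z[z]yyyx   (q0,z)→(q0,z,→)
state=q0 head=2 tape=zz[y]yyx   (q0,y)→(q1,x,→)
state=q1 head=3 tape=zzx[y]yx   (q1,y)→(q0,y,←)
state=q0 head=2 tape=zz[x]yyx   (q0,x)→(q1,z,→)
state=q1 head=3 tape=zzz[y]yx   (q1,y)→(q0,y,←)
state=q0 head=2 tape=zz[z]yyx   (q0,z)→(q0,z,→)
state=q0 head=3 tape=zzz[y]yx   (q0,y)→(q1,x,→)
state=q1 head=4 tape=zzzx[y]x   (q1,y)→(q0,y,←)
state=q0 head=3 tape=zzz[x]yx   (q0,x)→(q1,z,→)
state=q1 head=4 tape=zzzz[y]x   (q1,y)→(q0,y,←)
state=q0 head=3 tape=zzz[z]yx
After 15 steps: state q0, head at 3, tape zzzzyx.

state q0, head at 3, tape zzzzyx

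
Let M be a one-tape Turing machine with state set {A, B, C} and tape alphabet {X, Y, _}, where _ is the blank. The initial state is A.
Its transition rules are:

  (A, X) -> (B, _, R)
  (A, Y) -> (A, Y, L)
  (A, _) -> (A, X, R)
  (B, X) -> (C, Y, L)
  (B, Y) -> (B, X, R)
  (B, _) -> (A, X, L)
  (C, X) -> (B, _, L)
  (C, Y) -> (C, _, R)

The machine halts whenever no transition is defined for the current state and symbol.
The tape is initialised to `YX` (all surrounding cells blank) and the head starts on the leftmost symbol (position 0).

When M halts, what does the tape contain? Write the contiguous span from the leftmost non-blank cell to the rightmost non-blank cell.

state=A head=0 tape=__[Y]X_   (A,Y)→(A,Y,L)
state=A head=-1 tape=_[_]YX_   (A,_)→(A,X,R)
state=A head=0 tape=_X[Y]X_   (A,Y)→(A,Y,L)
state=A head=-1 tape=_[X]YX_   (A,X)→(B,_,R)
state=B head=0 tape=__[Y]X_   (B,Y)→(B,X,R)
state=B head=1 tape=__X[X]_   (B,X)→(C,Y,L)
state=C head=0 tape=__[X]Y_   (C,X)→(B,_,L)
state=B head=-1 tape=_[_]_Y_   (B,_)→(A,X,L)
state=A head=-2 tape=[_]X_Y_   (A,_)→(A,X,R)
state=A head=-1 tape=X[X]_Y_   (A,X)→(B,_,R)
state=B head=0 tape=X_[_]Y_   (B,_)→(A,X,L)
state=A head=-1 tape=X[_]XY_   (A,_)→(A,X,R)
state=A head=0 tape=XX[X]Y_   (A,X)→(B,_,R)
state=B head=1 tape=XX_[Y]_   (B,Y)→(B,X,R)
state=B head=2 tape=XX_X[_]   (B,_)→(A,X,L)
state=A head=1 tape=XX_[X]X   (A,X)→(B,_,R)
state=B head=2 tape=XX__[X]   (B,X)→(C,Y,L)
state=C head=1 tape=XX_[_]Y
The non-blank tape span at halt is XX__Y.

XX__Y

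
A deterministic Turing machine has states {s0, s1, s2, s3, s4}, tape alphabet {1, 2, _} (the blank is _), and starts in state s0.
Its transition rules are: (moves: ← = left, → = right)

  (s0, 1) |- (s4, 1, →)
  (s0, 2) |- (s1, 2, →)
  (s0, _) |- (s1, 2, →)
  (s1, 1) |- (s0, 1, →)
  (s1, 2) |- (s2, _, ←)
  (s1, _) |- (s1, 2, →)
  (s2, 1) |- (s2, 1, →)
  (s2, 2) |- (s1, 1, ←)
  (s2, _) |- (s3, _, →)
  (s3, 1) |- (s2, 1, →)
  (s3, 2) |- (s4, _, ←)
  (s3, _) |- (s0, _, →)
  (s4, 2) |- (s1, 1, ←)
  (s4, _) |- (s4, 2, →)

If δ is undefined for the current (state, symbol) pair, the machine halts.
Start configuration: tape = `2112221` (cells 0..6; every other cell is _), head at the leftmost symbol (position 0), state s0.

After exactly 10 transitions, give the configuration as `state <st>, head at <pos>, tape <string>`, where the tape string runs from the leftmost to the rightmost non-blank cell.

state s1, head at 4, tape 2111111

s0 | [2]112221   read 2 → write 2, move →, go to s1
s1 | 2[1]12221   read 1 → write 1, move →, go to s0
s0 | 21[1]2221   read 1 → write 1, move →, go to s4
s4 | 211[2]221   read 2 → write 1, move ←, go to s1
s1 | 21[1]1221   read 1 → write 1, move →, go to s0
s0 | 211[1]221   read 1 → write 1, move →, go to s4
s4 | 2111[2]21   read 2 → write 1, move ←, go to s1
s1 | 211[1]121   read 1 → write 1, move →, go to s0
s0 | 2111[1]21   read 1 → write 1, move →, go to s4
s4 | 21111[2]1   read 2 → write 1, move ←, go to s1
s1 | 2111[1]11
After 10 steps: state s1, head at 4, tape 2111111.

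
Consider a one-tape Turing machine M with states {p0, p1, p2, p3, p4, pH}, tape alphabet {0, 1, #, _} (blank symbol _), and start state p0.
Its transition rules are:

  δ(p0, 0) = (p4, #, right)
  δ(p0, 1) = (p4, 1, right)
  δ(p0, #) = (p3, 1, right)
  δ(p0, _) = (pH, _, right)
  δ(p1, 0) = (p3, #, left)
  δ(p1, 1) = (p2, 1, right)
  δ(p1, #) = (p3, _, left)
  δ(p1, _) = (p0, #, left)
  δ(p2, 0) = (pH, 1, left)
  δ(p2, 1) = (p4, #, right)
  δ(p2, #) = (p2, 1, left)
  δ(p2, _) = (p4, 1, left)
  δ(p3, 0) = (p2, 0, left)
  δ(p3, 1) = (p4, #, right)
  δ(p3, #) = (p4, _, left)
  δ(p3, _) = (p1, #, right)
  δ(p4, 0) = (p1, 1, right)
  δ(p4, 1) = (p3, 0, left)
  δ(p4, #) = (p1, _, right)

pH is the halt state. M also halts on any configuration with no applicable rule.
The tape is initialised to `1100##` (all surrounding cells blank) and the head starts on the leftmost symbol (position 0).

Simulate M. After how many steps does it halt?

14

state=p0 head=0 tape=[1]100##   (p0,1)→(p4,1,right)
state=p4 head=1 tape=1[1]00##   (p4,1)→(p3,0,left)
state=p3 head=0 tape=[1]000##   (p3,1)→(p4,#,right)
state=p4 head=1 tape=#[0]00##   (p4,0)→(p1,1,right)
state=p1 head=2 tape=#1[0]0##   (p1,0)→(p3,#,left)
state=p3 head=1 tape=#[1]#0##   (p3,1)→(p4,#,right)
state=p4 head=2 tape=##[#]0##   (p4,#)→(p1,_,right)
state=p1 head=3 tape=##_[0]##   (p1,0)→(p3,#,left)
state=p3 head=2 tape=##[_]###   (p3,_)→(p1,#,right)
state=p1 head=3 tape=###[#]##   (p1,#)→(p3,_,left)
state=p3 head=2 tape=##[#]_##   (p3,#)→(p4,_,left)
state=p4 head=1 tape=#[#]__##   (p4,#)→(p1,_,right)
state=p1 head=2 tape=#_[_]_##   (p1,_)→(p0,#,left)
state=p0 head=1 tape=#[_]#_##   (p0,_)→(pH,_,right)
state=pH head=2 tape=#_[#]_##
M halts after 14 transitions.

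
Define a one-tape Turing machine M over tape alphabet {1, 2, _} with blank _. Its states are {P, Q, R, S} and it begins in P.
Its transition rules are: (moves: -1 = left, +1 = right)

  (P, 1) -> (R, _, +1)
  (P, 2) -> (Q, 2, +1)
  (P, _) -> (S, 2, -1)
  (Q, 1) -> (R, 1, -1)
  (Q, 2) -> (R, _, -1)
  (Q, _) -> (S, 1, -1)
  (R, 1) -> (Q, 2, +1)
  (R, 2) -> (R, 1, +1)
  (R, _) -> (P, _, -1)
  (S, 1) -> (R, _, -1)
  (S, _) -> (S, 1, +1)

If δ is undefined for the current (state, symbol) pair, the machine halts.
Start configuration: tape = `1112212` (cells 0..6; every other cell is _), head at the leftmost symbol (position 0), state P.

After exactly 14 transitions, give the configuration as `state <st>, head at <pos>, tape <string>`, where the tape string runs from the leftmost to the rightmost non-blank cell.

state S, head at -2, tape 2__2_212

state=P head=0 tape=__[1]112212   (P,1)→(R,_,+1)
state=R head=1 tape=___[1]12212   (R,1)→(Q,2,+1)
state=Q head=2 tape=___2[1]2212   (Q,1)→(R,1,-1)
state=R head=1 tape=___[2]12212   (R,2)→(R,1,+1)
state=R head=2 tape=___1[1]2212   (R,1)→(Q,2,+1)
state=Q head=3 tape=___12[2]212   (Q,2)→(R,_,-1)
state=R head=2 tape=___1[2]_212   (R,2)→(R,1,+1)
state=R head=3 tape=___11[_]212   (R,_)→(P,_,-1)
state=P head=2 tape=___1[1]_212   (P,1)→(R,_,+1)
state=R head=3 tape=___1_[_]212   (R,_)→(P,_,-1)
state=P head=2 tape=___1[_]_212   (P,_)→(S,2,-1)
state=S head=1 tape=___[1]2_212   (S,1)→(R,_,-1)
state=R head=0 tape=__[_]_2_212   (R,_)→(P,_,-1)
state=P head=-1 tape=_[_]__2_212   (P,_)→(S,2,-1)
state=S head=-2 tape=[_]2__2_212
After 14 steps: state S, head at -2, tape 2__2_212.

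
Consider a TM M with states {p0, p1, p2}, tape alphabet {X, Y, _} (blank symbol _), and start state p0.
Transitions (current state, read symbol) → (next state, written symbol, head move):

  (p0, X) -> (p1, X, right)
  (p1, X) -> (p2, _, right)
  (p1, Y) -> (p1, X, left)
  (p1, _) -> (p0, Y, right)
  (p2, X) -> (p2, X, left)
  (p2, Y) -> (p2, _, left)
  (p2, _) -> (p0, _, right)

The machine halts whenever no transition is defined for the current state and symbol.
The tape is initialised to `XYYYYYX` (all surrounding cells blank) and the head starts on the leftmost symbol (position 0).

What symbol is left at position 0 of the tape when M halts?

_

p0 | [X]YYYYYX__   read X → write X, move right, go to p1
p1 | X[Y]YYYYX__   read Y → write X, move left, go to p1
p1 | [X]XYYYYX__   read X → write _, move right, go to p2
p2 | _[X]YYYYX__   read X → write X, move left, go to p2
p2 | [_]XYYYYX__   read _ → write _, move right, go to p0
p0 | _[X]YYYYX__   read X → write X, move right, go to p1
p1 | _X[Y]YYYX__   read Y → write X, move left, go to p1
p1 | _[X]XYYYX__   read X → write _, move right, go to p2
p2 | __[X]YYYX__   read X → write X, move left, go to p2
p2 | _[_]XYYYX__   read _ → write _, move right, go to p0
p0 | __[X]YYYX__   read X → write X, move right, go to p1
p1 | __X[Y]YYX__   read Y → write X, move left, go to p1
p1 | __[X]XYYX__   read X → write _, move right, go to p2
p2 | ___[X]YYX__   read X → write X, move left, go to p2
p2 | __[_]XYYX__   read _ → write _, move right, go to p0
p0 | ___[X]YYX__   read X → write X, move right, go to p1
p1 | ___X[Y]YX__   read Y → write X, move left, go to p1
p1 | ___[X]XYX__   read X → write _, move right, go to p2
p2 | ____[X]YX__   read X → write X, move left, go to p2
p2 | ___[_]XYX__   read _ → write _, move right, go to p0
p0 | ____[X]YX__   read X → write X, move right, go to p1
p1 | ____X[Y]X__   read Y → write X, move left, go to p1
p1 | ____[X]XX__   read X → write _, move right, go to p2
p2 | _____[X]X__   read X → write X, move left, go to p2
p2 | ____[_]XX__   read _ → write _, move right, go to p0
p0 | _____[X]X__   read X → write X, move right, go to p1
p1 | _____X[X]__   read X → write _, move right, go to p2
p2 | _____X_[_]_   read _ → write _, move right, go to p0
p0 | _____X__[_]
Cell 0 holds _ when M halts.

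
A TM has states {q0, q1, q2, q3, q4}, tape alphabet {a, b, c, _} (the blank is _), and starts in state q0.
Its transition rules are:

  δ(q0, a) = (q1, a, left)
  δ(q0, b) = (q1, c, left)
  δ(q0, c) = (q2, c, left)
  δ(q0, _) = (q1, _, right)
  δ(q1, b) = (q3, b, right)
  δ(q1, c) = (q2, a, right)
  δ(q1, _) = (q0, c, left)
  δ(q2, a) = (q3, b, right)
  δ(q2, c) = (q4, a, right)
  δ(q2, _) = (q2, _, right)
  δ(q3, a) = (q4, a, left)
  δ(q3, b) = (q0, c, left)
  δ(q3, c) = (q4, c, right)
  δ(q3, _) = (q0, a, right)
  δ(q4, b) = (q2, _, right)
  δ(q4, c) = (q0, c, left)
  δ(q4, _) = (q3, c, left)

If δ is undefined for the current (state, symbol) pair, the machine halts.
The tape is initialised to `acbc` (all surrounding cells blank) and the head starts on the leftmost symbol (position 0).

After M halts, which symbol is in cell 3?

q0 | __[a]cbc_   read a → write a, move left, go to q1
q1 | _[_]acbc_   read _ → write c, move left, go to q0
q0 | [_]cacbc_   read _ → write _, move right, go to q1
q1 | _[c]acbc_   read c → write a, move right, go to q2
q2 | _a[a]cbc_   read a → write b, move right, go to q3
q3 | _ab[c]bc_   read c → write c, move right, go to q4
q4 | _abc[b]c_   read b → write _, move right, go to q2
q2 | _abc_[c]_   read c → write a, move right, go to q4
q4 | _abc_a[_]   read _ → write c, move left, go to q3
q3 | _abc_[a]c   read a → write a, move left, go to q4
q4 | _abc[_]ac   read _ → write c, move left, go to q3
q3 | _ab[c]cac   read c → write c, move right, go to q4
q4 | _abc[c]ac   read c → write c, move left, go to q0
q0 | _ab[c]cac   read c → write c, move left, go to q2
q2 | _a[b]ccac
Cell 3 holds a when M halts.

a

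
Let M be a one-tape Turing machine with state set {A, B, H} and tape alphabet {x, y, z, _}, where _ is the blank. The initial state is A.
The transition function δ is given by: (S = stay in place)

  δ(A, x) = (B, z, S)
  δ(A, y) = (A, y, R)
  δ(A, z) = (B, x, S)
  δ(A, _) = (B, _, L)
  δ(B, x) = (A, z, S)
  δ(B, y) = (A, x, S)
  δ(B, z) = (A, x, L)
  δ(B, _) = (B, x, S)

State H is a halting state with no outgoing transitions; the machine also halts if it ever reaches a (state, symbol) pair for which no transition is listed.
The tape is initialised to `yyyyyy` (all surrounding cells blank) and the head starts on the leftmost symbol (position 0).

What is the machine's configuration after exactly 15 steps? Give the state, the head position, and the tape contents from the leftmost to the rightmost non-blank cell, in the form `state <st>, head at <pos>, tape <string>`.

A | [y]yyyyy_   read y → write y, move R, go to A
A | y[y]yyyy_   read y → write y, move R, go to A
A | yy[y]yyy_   read y → write y, move R, go to A
A | yyy[y]yy_   read y → write y, move R, go to A
A | yyyy[y]y_   read y → write y, move R, go to A
A | yyyyy[y]_   read y → write y, move R, go to A
A | yyyyyy[_]   read _ → write _, move L, go to B
B | yyyyy[y]_   read y → write x, move S, go to A
A | yyyyy[x]_   read x → write z, move S, go to B
B | yyyyy[z]_   read z → write x, move L, go to A
A | yyyy[y]x_   read y → write y, move R, go to A
A | yyyyy[x]_   read x → write z, move S, go to B
B | yyyyy[z]_   read z → write x, move L, go to A
A | yyyy[y]x_   read y → write y, move R, go to A
A | yyyyy[x]_   read x → write z, move S, go to B
B | yyyyy[z]_
After 15 steps: state B, head at 5, tape yyyyyz.

state B, head at 5, tape yyyyyz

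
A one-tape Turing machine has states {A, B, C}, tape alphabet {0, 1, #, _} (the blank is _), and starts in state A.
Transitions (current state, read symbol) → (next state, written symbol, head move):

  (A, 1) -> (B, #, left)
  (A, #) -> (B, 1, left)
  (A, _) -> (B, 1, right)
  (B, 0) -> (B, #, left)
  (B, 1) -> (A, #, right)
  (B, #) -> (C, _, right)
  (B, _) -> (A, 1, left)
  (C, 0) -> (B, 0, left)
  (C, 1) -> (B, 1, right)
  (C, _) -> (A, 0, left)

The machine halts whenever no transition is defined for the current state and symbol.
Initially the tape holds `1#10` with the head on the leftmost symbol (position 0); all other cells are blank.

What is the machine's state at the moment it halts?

state=A head=0 tape=__[1]#10___   (A,1)→(B,#,left)
state=B head=-1 tape=_[_]##10___   (B,_)→(A,1,left)
state=A head=-2 tape=[_]1##10___   (A,_)→(B,1,right)
state=B head=-1 tape=1[1]##10___   (B,1)→(A,#,right)
state=A head=0 tape=1#[#]#10___   (A,#)→(B,1,left)
state=B head=-1 tape=1[#]1#10___   (B,#)→(C,_,right)
state=C head=0 tape=1_[1]#10___   (C,1)→(B,1,right)
state=B head=1 tape=1_1[#]10___   (B,#)→(C,_,right)
state=C head=2 tape=1_1_[1]0___   (C,1)→(B,1,right)
state=B head=3 tape=1_1_1[0]___   (B,0)→(B,#,left)
state=B head=2 tape=1_1_[1]#___   (B,1)→(A,#,right)
state=A head=3 tape=1_1_#[#]___   (A,#)→(B,1,left)
state=B head=2 tape=1_1_[#]1___   (B,#)→(C,_,right)
state=C head=3 tape=1_1__[1]___   (C,1)→(B,1,right)
state=B head=4 tape=1_1__1[_]__   (B,_)→(A,1,left)
state=A head=3 tape=1_1__[1]1__   (A,1)→(B,#,left)
state=B head=2 tape=1_1_[_]#1__   (B,_)→(A,1,left)
state=A head=1 tape=1_1[_]1#1__   (A,_)→(B,1,right)
state=B head=2 tape=1_11[1]#1__   (B,1)→(A,#,right)
state=A head=3 tape=1_11#[#]1__   (A,#)→(B,1,left)
state=B head=2 tape=1_11[#]11__   (B,#)→(C,_,right)
state=C head=3 tape=1_11_[1]1__   (C,1)→(B,1,right)
state=B head=4 tape=1_11_1[1]__   (B,1)→(A,#,right)
state=A head=5 tape=1_11_1#[_]_   (A,_)→(B,1,right)
state=B head=6 tape=1_11_1#1[_]   (B,_)→(A,1,left)
state=A head=5 tape=1_11_1#[1]1   (A,1)→(B,#,left)
state=B head=4 tape=1_11_1[#]#1   (B,#)→(C,_,right)
state=C head=5 tape=1_11_1_[#]1
No transition is defined for (C, #); M halts in state C.

C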